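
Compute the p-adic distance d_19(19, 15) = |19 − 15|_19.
d_19(19, 15) = 1

Step 1 — x − y = 19 − 15 = 4. Step 2 — v_19(4) = 0 (factor: 4 = (19^0 · 4); the sign does not affect v_p). Step 3 — |x − y|_19 = 19^{0} = 1.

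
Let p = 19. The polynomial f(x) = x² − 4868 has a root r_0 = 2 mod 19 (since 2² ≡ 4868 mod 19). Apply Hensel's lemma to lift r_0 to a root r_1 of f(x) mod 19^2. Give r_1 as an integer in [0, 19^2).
r_1 = 135 (mod 361)

Hensel's recurrence: r_{i+1} = r_i − f(r_i)·(f′(r_i))^{-1} mod 19^{i+2}, with f′(x) = 2x. Iterate:
  r_0 = 2 (mod 19)
  r_1 = 135 (mod 361)
Final: r_1 = 135, and one checks f(r_1) ≡ 0 mod 19^2.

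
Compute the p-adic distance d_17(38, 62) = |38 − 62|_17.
d_17(38, 62) = 1

Step 1 — x − y = 38 − 62 = -24. Step 2 — v_17(-24) = 0 (factor: -24 = −(17^0 · 24); the sign does not affect v_p). Step 3 — |x − y|_17 = 17^{0} = 1.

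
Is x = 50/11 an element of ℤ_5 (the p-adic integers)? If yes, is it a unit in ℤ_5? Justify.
x ∈ ℤ_5 but not a unit; v_5(x) = 2 > 0

ℤ_5 = {x ∈ ℚ_5 : v_5(x) ≥ 0} and ℤ_5^× = {x ∈ ℤ_5 : v_5(x) = 0}. Here v_5(50/11) = v_5(num) − v_5(den) = 2; compare against these criteria.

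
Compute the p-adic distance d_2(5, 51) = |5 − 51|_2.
d_2(5, 51) = 1/2

Step 1 — x − y = 5 − 51 = -46. Step 2 — v_2(-46) = 1 (factor: -46 = −(2^1 · 23); the sign does not affect v_p). Step 3 — |x − y|_2 = 2^{-1} = 1/2.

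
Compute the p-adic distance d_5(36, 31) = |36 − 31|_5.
d_5(36, 31) = 1/5

Step 1 — x − y = 36 − 31 = 5. Step 2 — v_5(5) = 1 (factor: 5 = (5^1 · 1); the sign does not affect v_p). Step 3 — |x − y|_5 = 5^{-1} = 1/5.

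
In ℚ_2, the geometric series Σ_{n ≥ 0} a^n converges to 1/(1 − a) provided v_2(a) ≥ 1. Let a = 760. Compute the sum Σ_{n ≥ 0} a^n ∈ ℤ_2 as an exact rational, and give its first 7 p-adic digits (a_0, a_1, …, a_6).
Σ a^n = 1/(1 − a) = -1/759;  first 7 digits = (1, 0, 0, 1, 1, 1, 0)

v_2(a) = 3 ≥ 1, so the series converges in ℤ_2 to 1/(1 − a) = 1/(1 − 760) = -1/759. Expand this rational in ℤ_2: compute digits iteratively via d_i = x_i mod 2, x_{i+1} = (x_i − d_i)/2. The first 7 digits are (1, 0, 0, 1, 1, 1, 0).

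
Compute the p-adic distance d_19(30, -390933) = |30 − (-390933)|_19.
d_19(30, -390933) = 1/130321

Step 1 — x − y = 30 − (-390933) = 390963. Step 2 — v_19(390963) = 4 (factor: 390963 = (19^4 · 3); the sign does not affect v_p). Step 3 — |x − y|_19 = 19^{-4} = 1/130321.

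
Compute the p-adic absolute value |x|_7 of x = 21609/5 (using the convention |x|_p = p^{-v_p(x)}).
|21609/5|_7 = 1/2401

Step 1 — compute v_7(x) by factoring powers of 7 out of the numerator and denominator: v_7(21609/5) = 4. Step 2 — apply |x|_p = p^{-v_p(x)} = 7^{-4} = 1/2401.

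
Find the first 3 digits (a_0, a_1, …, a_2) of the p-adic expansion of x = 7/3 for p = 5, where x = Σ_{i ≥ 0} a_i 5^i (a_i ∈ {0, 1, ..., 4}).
(a_0, …, a_2) = (4, 3, 1)

v_5(7/3) = 0 (numerator and denominator both coprime to 5), so x ∈ ℤ_5^×. Compute digits iteratively via a_i = x_i mod 5, x_{i+1} = (x_i − a_i)/5, with x_0 = x:
  x_0 = 7/3;  a_0 = 4;  x_1 = (x_0 − 4)/5 = -1/3
  x_1 = -1/3;  a_1 = 3;  x_2 = (x_1 − 3)/5 = -2/3
  x_2 = -2/3;  a_2 = 1;  x_3 = (x_2 − 1)/5 = -1/3
Digits: (4, 3, 1).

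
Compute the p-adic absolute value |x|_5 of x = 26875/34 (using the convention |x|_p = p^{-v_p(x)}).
|26875/34|_5 = 1/625

Step 1 — compute v_5(x) by factoring powers of 5 out of the numerator and denominator: v_5(26875/34) = 4. Step 2 — apply |x|_p = p^{-v_p(x)} = 5^{-4} = 1/625.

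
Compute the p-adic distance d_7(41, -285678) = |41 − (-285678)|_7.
d_7(41, -285678) = 1/16807

Step 1 — x − y = 41 − (-285678) = 285719. Step 2 — v_7(285719) = 5 (factor: 285719 = (7^5 · 17); the sign does not affect v_p). Step 3 — |x − y|_7 = 7^{-5} = 1/16807.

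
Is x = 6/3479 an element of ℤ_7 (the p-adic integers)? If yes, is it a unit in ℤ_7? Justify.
x ∉ ℤ_7 (v_7(x) = -2 < 0)

ℤ_7 = {x ∈ ℚ_7 : v_7(x) ≥ 0} and ℤ_7^× = {x ∈ ℤ_7 : v_7(x) = 0}. Here v_7(6/3479) = v_7(num) − v_7(den) = -2; compare against these criteria.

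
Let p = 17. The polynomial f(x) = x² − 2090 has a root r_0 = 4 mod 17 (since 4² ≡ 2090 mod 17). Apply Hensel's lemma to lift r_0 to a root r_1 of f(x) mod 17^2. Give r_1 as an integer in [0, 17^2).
r_1 = 191 (mod 289)

Hensel's recurrence: r_{i+1} = r_i − f(r_i)·(f′(r_i))^{-1} mod 17^{i+2}, with f′(x) = 2x. Iterate:
  r_0 = 4 (mod 17)
  r_1 = 191 (mod 289)
Final: r_1 = 191, and one checks f(r_1) ≡ 0 mod 17^2.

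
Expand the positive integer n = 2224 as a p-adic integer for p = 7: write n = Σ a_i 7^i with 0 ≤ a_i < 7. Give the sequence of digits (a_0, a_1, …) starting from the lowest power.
(a_0, a_1, …) = (5, 2, 3, 6)

Repeated division by 7 gives the digits low-to-high: 2224 = 5 + 2·7^1 + 3·7^2 + 6·7^3. Digit sequence: (5, 2, 3, 6).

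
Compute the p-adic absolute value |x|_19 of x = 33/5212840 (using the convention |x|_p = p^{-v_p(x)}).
|33/5212840|_19 = 130321

Step 1 — compute v_19(x) by factoring powers of 19 out of the numerator and denominator: v_19(33/5212840) = -4. Step 2 — apply |x|_p = p^{-v_p(x)} = 19^{4} = 130321.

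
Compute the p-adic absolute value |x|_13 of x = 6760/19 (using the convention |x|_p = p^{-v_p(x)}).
|6760/19|_13 = 1/169

Step 1 — compute v_13(x) by factoring powers of 13 out of the numerator and denominator: v_13(6760/19) = 2. Step 2 — apply |x|_p = p^{-v_p(x)} = 13^{-2} = 1/169.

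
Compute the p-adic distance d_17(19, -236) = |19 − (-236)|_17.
d_17(19, -236) = 1/17

Step 1 — x − y = 19 − (-236) = 255. Step 2 — v_17(255) = 1 (factor: 255 = (17^1 · 15); the sign does not affect v_p). Step 3 — |x − y|_17 = 17^{-1} = 1/17.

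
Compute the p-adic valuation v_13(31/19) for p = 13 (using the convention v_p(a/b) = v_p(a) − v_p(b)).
v_13(31/19) = 0

Factor powers of 13 from the numerator and denominator of the reduced fraction: 31 = 13^0 · 31 and 19 = 13^0 · 19. Apply v_p(a/b) = v_p(a) − v_p(b): v_13(31/19) = 0 − 0 = 0.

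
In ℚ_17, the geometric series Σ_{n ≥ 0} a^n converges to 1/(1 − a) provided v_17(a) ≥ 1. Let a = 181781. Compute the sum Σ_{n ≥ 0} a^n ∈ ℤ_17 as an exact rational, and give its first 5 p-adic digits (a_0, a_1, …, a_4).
Σ a^n = 1/(1 − a) = -1/181780;  first 5 digits = (1, 0, 0, 3, 2)

v_17(a) = 3 ≥ 1, so the series converges in ℤ_17 to 1/(1 − a) = 1/(1 − 181781) = -1/181780. Expand this rational in ℤ_17: compute digits iteratively via d_i = x_i mod 17, x_{i+1} = (x_i − d_i)/17. The first 5 digits are (1, 0, 0, 3, 2).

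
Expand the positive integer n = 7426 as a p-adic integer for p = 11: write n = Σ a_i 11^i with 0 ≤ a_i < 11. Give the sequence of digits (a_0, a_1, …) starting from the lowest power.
(a_0, a_1, …) = (1, 4, 6, 5)

Repeated division by 11 gives the digits low-to-high: 7426 = 1 + 4·11^1 + 6·11^2 + 5·11^3. Digit sequence: (1, 4, 6, 5).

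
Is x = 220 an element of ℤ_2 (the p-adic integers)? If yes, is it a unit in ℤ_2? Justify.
x ∈ ℤ_2 but not a unit; v_2(x) = 2 > 0

ℤ_2 = {x ∈ ℚ_2 : v_2(x) ≥ 0} and ℤ_2^× = {x ∈ ℤ_2 : v_2(x) = 0}. Here v_2(220) = v_2(num) − v_2(den) = 2; compare against these criteria.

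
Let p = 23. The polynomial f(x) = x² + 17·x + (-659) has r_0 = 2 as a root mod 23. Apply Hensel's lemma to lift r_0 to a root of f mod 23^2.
r_1 = 485 (mod 529)

Hensel: r_{i+1} = r_i − f(r_i)·(f′(r_i))^{-1} mod 23^{i+2}, f′(x) = 2x + 17. Iterate:
  r_0 = 2 (mod 23)
  r_1 = 485 (mod 529)
Final: r = 485 satisfies f(r) ≡ 0 mod 23^2.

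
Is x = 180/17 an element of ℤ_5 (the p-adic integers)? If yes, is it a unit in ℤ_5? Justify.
x ∈ ℤ_5 but not a unit; v_5(x) = 1 > 0

ℤ_5 = {x ∈ ℚ_5 : v_5(x) ≥ 0} and ℤ_5^× = {x ∈ ℤ_5 : v_5(x) = 0}. Here v_5(180/17) = v_5(num) − v_5(den) = 1; compare against these criteria.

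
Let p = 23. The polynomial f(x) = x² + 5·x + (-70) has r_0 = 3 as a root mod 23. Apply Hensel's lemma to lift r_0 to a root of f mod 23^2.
r_1 = 440 (mod 529)

Hensel: r_{i+1} = r_i − f(r_i)·(f′(r_i))^{-1} mod 23^{i+2}, f′(x) = 2x + 5. Iterate:
  r_0 = 3 (mod 23)
  r_1 = 440 (mod 529)
Final: r = 440 satisfies f(r) ≡ 0 mod 23^2.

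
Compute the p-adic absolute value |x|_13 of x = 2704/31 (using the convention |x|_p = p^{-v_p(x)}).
|2704/31|_13 = 1/169

Step 1 — compute v_13(x) by factoring powers of 13 out of the numerator and denominator: v_13(2704/31) = 2. Step 2 — apply |x|_p = p^{-v_p(x)} = 13^{-2} = 1/169.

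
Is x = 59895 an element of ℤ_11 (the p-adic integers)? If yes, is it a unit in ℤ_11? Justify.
x ∈ ℤ_11 but not a unit; v_11(x) = 3 > 0

ℤ_11 = {x ∈ ℚ_11 : v_11(x) ≥ 0} and ℤ_11^× = {x ∈ ℤ_11 : v_11(x) = 0}. Here v_11(59895) = v_11(num) − v_11(den) = 3; compare against these criteria.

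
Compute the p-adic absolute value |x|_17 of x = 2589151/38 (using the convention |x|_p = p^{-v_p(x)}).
|2589151/38|_17 = 1/83521

Step 1 — compute v_17(x) by factoring powers of 17 out of the numerator and denominator: v_17(2589151/38) = 4. Step 2 — apply |x|_p = p^{-v_p(x)} = 17^{-4} = 1/83521.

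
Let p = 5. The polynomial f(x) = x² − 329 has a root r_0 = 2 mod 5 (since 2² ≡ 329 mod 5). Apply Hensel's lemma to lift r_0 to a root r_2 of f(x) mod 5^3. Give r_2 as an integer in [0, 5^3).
r_2 = 52 (mod 125)

Hensel's recurrence: r_{i+1} = r_i − f(r_i)·(f′(r_i))^{-1} mod 5^{i+2}, with f′(x) = 2x. Iterate:
  r_0 = 2 (mod 5)
  r_1 = 2 (mod 25)
  r_2 = 52 (mod 125)
Final: r_2 = 52, and one checks f(r_2) ≡ 0 mod 5^3.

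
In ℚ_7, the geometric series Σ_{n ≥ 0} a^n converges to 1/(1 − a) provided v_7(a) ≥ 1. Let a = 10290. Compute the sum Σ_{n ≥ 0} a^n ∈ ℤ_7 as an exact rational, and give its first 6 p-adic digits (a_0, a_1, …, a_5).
Σ a^n = 1/(1 − a) = -1/10289;  first 6 digits = (1, 0, 0, 2, 4, 0)

v_7(a) = 3 ≥ 1, so the series converges in ℤ_7 to 1/(1 − a) = 1/(1 − 10290) = -1/10289. Expand this rational in ℤ_7: compute digits iteratively via d_i = x_i mod 7, x_{i+1} = (x_i − d_i)/7. The first 6 digits are (1, 0, 0, 2, 4, 0).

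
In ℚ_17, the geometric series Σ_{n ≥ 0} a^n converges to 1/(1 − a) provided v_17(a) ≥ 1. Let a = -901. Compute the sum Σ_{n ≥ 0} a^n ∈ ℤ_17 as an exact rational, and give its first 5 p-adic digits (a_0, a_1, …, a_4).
Σ a^n = 1/(1 − a) = 1/902;  first 5 digits = (1, 15, 0, 4, 6)

v_17(a) = 1 ≥ 1, so the series converges in ℤ_17 to 1/(1 − a) = 1/(1 − (-901)) = 1/902. Expand this rational in ℤ_17: compute digits iteratively via d_i = x_i mod 17, x_{i+1} = (x_i − d_i)/17. The first 5 digits are (1, 15, 0, 4, 6).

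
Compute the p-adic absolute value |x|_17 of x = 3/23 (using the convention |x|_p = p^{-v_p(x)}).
|3/23|_17 = 1

Step 1 — compute v_17(x) by factoring powers of 17 out of the numerator and denominator: v_17(3/23) = 0. Step 2 — apply |x|_p = p^{-v_p(x)} = 17^{0} = 1.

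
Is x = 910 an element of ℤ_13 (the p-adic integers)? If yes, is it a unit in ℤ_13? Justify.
x ∈ ℤ_13 but not a unit; v_13(x) = 1 > 0

ℤ_13 = {x ∈ ℚ_13 : v_13(x) ≥ 0} and ℤ_13^× = {x ∈ ℤ_13 : v_13(x) = 0}. Here v_13(910) = v_13(num) − v_13(den) = 1; compare against these criteria.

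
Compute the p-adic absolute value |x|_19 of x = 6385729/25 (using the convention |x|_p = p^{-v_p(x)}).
|6385729/25|_19 = 1/130321

Step 1 — compute v_19(x) by factoring powers of 19 out of the numerator and denominator: v_19(6385729/25) = 4. Step 2 — apply |x|_p = p^{-v_p(x)} = 19^{-4} = 1/130321.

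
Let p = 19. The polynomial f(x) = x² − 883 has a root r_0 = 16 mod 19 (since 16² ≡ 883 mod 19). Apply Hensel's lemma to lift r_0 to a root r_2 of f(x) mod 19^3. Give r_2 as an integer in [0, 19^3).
r_2 = 4785 (mod 6859)

Hensel's recurrence: r_{i+1} = r_i − f(r_i)·(f′(r_i))^{-1} mod 19^{i+2}, with f′(x) = 2x. Iterate:
  r_0 = 16 (mod 19)
  r_1 = 92 (mod 361)
  r_2 = 4785 (mod 6859)
Final: r_2 = 4785, and one checks f(r_2) ≡ 0 mod 19^3.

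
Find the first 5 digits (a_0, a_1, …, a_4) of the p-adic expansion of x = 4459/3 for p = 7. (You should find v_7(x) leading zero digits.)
(a_0, …, a_4) = (0, 0, 0, 2, 5)

v_7(4459/3) = 3, so a_0 = ... = a_2 = 0. Factor out: x = 7^3 · u with u = 13/3 a unit in ℤ_7. Expand u iteratively via a_{v+i} = u_i mod 7, u_{i+1} = (u_i − a_{v+i})/7:
  u_0 = 13/3;  a_3 = 2;  u_1 = (u_0 − 2)/7 = 1/3
  u_1 = 1/3;  a_4 = 5;  u_2 = (u_1 − 5)/7 = -2/3
Digits: (0, 0, 0, 2, 5).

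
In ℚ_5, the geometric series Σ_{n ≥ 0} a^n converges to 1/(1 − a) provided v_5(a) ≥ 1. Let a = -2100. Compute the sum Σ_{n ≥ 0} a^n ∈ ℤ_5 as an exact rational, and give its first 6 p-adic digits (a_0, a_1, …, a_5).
Σ a^n = 1/(1 − a) = 1/2101;  first 6 digits = (1, 0, 1, 3, 2, 0)

v_5(a) = 2 ≥ 1, so the series converges in ℤ_5 to 1/(1 − a) = 1/(1 − (-2100)) = 1/2101. Expand this rational in ℤ_5: compute digits iteratively via d_i = x_i mod 5, x_{i+1} = (x_i − d_i)/5. The first 6 digits are (1, 0, 1, 3, 2, 0).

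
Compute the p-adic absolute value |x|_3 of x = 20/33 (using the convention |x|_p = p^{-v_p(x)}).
|20/33|_3 = 3

Step 1 — compute v_3(x) by factoring powers of 3 out of the numerator and denominator: v_3(20/33) = -1. Step 2 — apply |x|_p = p^{-v_p(x)} = 3^{1} = 3.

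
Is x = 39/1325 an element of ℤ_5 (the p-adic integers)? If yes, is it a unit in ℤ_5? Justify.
x ∉ ℤ_5 (v_5(x) = -2 < 0)

ℤ_5 = {x ∈ ℚ_5 : v_5(x) ≥ 0} and ℤ_5^× = {x ∈ ℤ_5 : v_5(x) = 0}. Here v_5(39/1325) = v_5(num) − v_5(den) = -2; compare against these criteria.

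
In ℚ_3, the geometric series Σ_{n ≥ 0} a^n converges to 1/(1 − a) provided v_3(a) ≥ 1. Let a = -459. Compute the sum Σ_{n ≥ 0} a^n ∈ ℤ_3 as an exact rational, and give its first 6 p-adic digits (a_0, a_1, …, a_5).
Σ a^n = 1/(1 − a) = 1/460;  first 6 digits = (1, 0, 0, 1, 0, 1)

v_3(a) = 3 ≥ 1, so the series converges in ℤ_3 to 1/(1 − a) = 1/(1 − (-459)) = 1/460. Expand this rational in ℤ_3: compute digits iteratively via d_i = x_i mod 3, x_{i+1} = (x_i − d_i)/3. The first 6 digits are (1, 0, 0, 1, 0, 1).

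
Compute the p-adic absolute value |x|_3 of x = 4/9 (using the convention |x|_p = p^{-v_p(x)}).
|4/9|_3 = 9

Step 1 — compute v_3(x) by factoring powers of 3 out of the numerator and denominator: v_3(4/9) = -2. Step 2 — apply |x|_p = p^{-v_p(x)} = 3^{2} = 9.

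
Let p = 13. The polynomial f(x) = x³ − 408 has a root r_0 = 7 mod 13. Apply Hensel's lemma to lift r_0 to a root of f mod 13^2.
r_1 = 150 (mod 169)

Hensel: r_{i+1} = r_i − f(r_i)/f′(r_i) mod 13^{i+2}, where f′(x) = 3x². Iterate:
  r_0 = 7 (mod 13)
  r_1 = 150 (mod 169)
Final: r = 150 with f(r) ≡ 0 mod 13^2.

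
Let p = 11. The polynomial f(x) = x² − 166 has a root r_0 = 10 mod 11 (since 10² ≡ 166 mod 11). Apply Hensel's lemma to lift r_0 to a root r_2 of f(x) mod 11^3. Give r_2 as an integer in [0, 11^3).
r_2 = 824 (mod 1331)

Hensel's recurrence: r_{i+1} = r_i − f(r_i)·(f′(r_i))^{-1} mod 11^{i+2}, with f′(x) = 2x. Iterate:
  r_0 = 10 (mod 11)
  r_1 = 98 (mod 121)
  r_2 = 824 (mod 1331)
Final: r_2 = 824, and one checks f(r_2) ≡ 0 mod 11^3.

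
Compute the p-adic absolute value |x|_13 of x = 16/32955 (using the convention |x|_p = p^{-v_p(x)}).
|16/32955|_13 = 2197

Step 1 — compute v_13(x) by factoring powers of 13 out of the numerator and denominator: v_13(16/32955) = -3. Step 2 — apply |x|_p = p^{-v_p(x)} = 13^{3} = 2197.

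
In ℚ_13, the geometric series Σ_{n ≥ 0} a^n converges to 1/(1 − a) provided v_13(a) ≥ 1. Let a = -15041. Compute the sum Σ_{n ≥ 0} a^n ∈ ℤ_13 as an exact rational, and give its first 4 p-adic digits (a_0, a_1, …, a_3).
Σ a^n = 1/(1 − a) = 1/15042;  first 4 digits = (1, 0, 2, 6)

v_13(a) = 2 ≥ 1, so the series converges in ℤ_13 to 1/(1 − a) = 1/(1 − (-15041)) = 1/15042. Expand this rational in ℤ_13: compute digits iteratively via d_i = x_i mod 13, x_{i+1} = (x_i − d_i)/13. The first 4 digits are (1, 0, 2, 6).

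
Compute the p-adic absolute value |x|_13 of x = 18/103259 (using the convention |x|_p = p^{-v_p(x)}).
|18/103259|_13 = 2197

Step 1 — compute v_13(x) by factoring powers of 13 out of the numerator and denominator: v_13(18/103259) = -3. Step 2 — apply |x|_p = p^{-v_p(x)} = 13^{3} = 2197.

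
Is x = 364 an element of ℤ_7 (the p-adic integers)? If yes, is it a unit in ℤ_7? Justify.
x ∈ ℤ_7 but not a unit; v_7(x) = 1 > 0

ℤ_7 = {x ∈ ℚ_7 : v_7(x) ≥ 0} and ℤ_7^× = {x ∈ ℤ_7 : v_7(x) = 0}. Here v_7(364) = v_7(num) − v_7(den) = 1; compare against these criteria.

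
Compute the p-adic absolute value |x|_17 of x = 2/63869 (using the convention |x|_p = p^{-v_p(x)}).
|2/63869|_17 = 4913

Step 1 — compute v_17(x) by factoring powers of 17 out of the numerator and denominator: v_17(2/63869) = -3. Step 2 — apply |x|_p = p^{-v_p(x)} = 17^{3} = 4913.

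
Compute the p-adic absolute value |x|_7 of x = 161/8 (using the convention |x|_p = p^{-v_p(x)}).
|161/8|_7 = 1/7

Step 1 — compute v_7(x) by factoring powers of 7 out of the numerator and denominator: v_7(161/8) = 1. Step 2 — apply |x|_p = p^{-v_p(x)} = 7^{-1} = 1/7.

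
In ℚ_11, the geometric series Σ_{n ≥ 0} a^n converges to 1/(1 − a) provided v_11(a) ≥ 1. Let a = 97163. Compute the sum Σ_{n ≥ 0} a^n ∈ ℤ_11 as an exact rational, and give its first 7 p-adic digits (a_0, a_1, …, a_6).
Σ a^n = 1/(1 − a) = -1/97162;  first 7 digits = (1, 0, 0, 7, 6, 0, 5)

v_11(a) = 3 ≥ 1, so the series converges in ℤ_11 to 1/(1 − a) = 1/(1 − 97163) = -1/97162. Expand this rational in ℤ_11: compute digits iteratively via d_i = x_i mod 11, x_{i+1} = (x_i − d_i)/11. The first 7 digits are (1, 0, 0, 7, 6, 0, 5).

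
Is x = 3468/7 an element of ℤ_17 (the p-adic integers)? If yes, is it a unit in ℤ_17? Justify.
x ∈ ℤ_17 but not a unit; v_17(x) = 2 > 0

ℤ_17 = {x ∈ ℚ_17 : v_17(x) ≥ 0} and ℤ_17^× = {x ∈ ℤ_17 : v_17(x) = 0}. Here v_17(3468/7) = v_17(num) − v_17(den) = 2; compare against these criteria.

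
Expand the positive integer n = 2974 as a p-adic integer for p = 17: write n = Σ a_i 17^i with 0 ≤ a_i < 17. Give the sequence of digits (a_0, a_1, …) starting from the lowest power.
(a_0, a_1, …) = (16, 4, 10)

Repeated division by 17 gives the digits low-to-high: 2974 = 16 + 4·17^1 + 10·17^2. Digit sequence: (16, 4, 10).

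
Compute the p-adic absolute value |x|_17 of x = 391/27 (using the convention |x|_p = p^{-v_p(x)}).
|391/27|_17 = 1/17

Step 1 — compute v_17(x) by factoring powers of 17 out of the numerator and denominator: v_17(391/27) = 1. Step 2 — apply |x|_p = p^{-v_p(x)} = 17^{-1} = 1/17.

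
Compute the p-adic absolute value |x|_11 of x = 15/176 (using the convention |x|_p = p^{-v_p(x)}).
|15/176|_11 = 11

Step 1 — compute v_11(x) by factoring powers of 11 out of the numerator and denominator: v_11(15/176) = -1. Step 2 — apply |x|_p = p^{-v_p(x)} = 11^{1} = 11.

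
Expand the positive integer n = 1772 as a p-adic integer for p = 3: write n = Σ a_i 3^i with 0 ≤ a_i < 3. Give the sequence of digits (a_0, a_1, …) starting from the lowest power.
(a_0, a_1, …) = (2, 2, 1, 2, 0, 1, 2)

Repeated division by 3 gives the digits low-to-high: 1772 = 2 + 2·3^1 + 1·3^2 + 2·3^3 + 1·3^5 + 2·3^6. Digit sequence: (2, 2, 1, 2, 0, 1, 2).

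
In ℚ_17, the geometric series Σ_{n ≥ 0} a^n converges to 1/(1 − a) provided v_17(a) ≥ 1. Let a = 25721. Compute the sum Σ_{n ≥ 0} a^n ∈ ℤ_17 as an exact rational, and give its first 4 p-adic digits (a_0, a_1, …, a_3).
Σ a^n = 1/(1 − a) = -1/25720;  first 4 digits = (1, 0, 4, 5)

v_17(a) = 2 ≥ 1, so the series converges in ℤ_17 to 1/(1 − a) = 1/(1 − 25721) = -1/25720. Expand this rational in ℤ_17: compute digits iteratively via d_i = x_i mod 17, x_{i+1} = (x_i − d_i)/17. The first 4 digits are (1, 0, 4, 5).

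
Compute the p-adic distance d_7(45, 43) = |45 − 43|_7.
d_7(45, 43) = 1

Step 1 — x − y = 45 − 43 = 2. Step 2 — v_7(2) = 0 (factor: 2 = (7^0 · 2); the sign does not affect v_p). Step 3 — |x − y|_7 = 7^{0} = 1.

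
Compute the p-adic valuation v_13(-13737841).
v_13(-13737841) = 5

v_13(n) is the largest exponent k such that 13^k divides n. Factor out: -13737841 = -13^5 · 37. (Sign doesn't affect v_p.) So v_13(-13737841) = 5.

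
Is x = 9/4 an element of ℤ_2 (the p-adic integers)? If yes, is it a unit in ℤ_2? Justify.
x ∉ ℤ_2 (v_2(x) = -2 < 0)

ℤ_2 = {x ∈ ℚ_2 : v_2(x) ≥ 0} and ℤ_2^× = {x ∈ ℤ_2 : v_2(x) = 0}. Here v_2(9/4) = v_2(num) − v_2(den) = -2; compare against these criteria.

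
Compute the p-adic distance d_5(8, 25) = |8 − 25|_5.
d_5(8, 25) = 1

Step 1 — x − y = 8 − 25 = -17. Step 2 — v_5(-17) = 0 (factor: -17 = −(5^0 · 17); the sign does not affect v_p). Step 3 — |x − y|_5 = 5^{0} = 1.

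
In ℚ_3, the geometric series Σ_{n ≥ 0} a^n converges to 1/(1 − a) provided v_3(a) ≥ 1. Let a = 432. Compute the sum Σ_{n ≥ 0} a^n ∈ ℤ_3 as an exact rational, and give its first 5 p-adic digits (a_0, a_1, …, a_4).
Σ a^n = 1/(1 − a) = -1/431;  first 5 digits = (1, 0, 0, 1, 2)

v_3(a) = 3 ≥ 1, so the series converges in ℤ_3 to 1/(1 − a) = 1/(1 − 432) = -1/431. Expand this rational in ℤ_3: compute digits iteratively via d_i = x_i mod 3, x_{i+1} = (x_i − d_i)/3. The first 5 digits are (1, 0, 0, 1, 2).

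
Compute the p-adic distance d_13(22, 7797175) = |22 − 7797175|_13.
d_13(22, 7797175) = 1/371293

Step 1 — x − y = 22 − 7797175 = -7797153. Step 2 — v_13(-7797153) = 5 (factor: -7797153 = −(13^5 · 21); the sign does not affect v_p). Step 3 — |x − y|_13 = 13^{-5} = 1/371293.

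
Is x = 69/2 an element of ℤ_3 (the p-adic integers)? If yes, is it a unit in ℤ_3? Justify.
x ∈ ℤ_3 but not a unit; v_3(x) = 1 > 0

ℤ_3 = {x ∈ ℚ_3 : v_3(x) ≥ 0} and ℤ_3^× = {x ∈ ℤ_3 : v_3(x) = 0}. Here v_3(69/2) = v_3(num) − v_3(den) = 1; compare against these criteria.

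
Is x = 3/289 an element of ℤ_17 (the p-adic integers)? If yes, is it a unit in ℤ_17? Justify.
x ∉ ℤ_17 (v_17(x) = -2 < 0)

ℤ_17 = {x ∈ ℚ_17 : v_17(x) ≥ 0} and ℤ_17^× = {x ∈ ℤ_17 : v_17(x) = 0}. Here v_17(3/289) = v_17(num) − v_17(den) = -2; compare against these criteria.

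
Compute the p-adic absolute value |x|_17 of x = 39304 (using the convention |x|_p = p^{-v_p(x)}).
|39304|_17 = 1/4913

Step 1 — compute v_17(x) by factoring powers of 17 out of the numerator and denominator: v_17(39304) = 3. Step 2 — apply |x|_p = p^{-v_p(x)} = 17^{-3} = 1/4913.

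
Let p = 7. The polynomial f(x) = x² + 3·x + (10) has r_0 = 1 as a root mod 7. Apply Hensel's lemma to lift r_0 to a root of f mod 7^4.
r_3 = 1772 (mod 2401)

Hensel: r_{i+1} = r_i − f(r_i)·(f′(r_i))^{-1} mod 7^{i+2}, f′(x) = 2x + 3. Iterate:
  r_0 = 1 (mod 7)
  r_1 = 8 (mod 49)
  r_2 = 57 (mod 343)
  r_3 = 1772 (mod 2401)
Final: r = 1772 satisfies f(r) ≡ 0 mod 7^4.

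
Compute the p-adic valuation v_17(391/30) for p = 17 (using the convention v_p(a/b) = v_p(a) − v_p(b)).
v_17(391/30) = 1

Factor powers of 17 from the numerator and denominator of the reduced fraction: 391 = 17^1 · 23 and 30 = 17^0 · 30. Apply v_p(a/b) = v_p(a) − v_p(b): v_17(391/30) = 1 − 0 = 1.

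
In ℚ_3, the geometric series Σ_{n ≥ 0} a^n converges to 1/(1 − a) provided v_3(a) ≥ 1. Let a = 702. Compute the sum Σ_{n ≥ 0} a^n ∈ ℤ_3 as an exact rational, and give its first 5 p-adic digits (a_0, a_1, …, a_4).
Σ a^n = 1/(1 − a) = -1/701;  first 5 digits = (1, 0, 0, 2, 2)

v_3(a) = 3 ≥ 1, so the series converges in ℤ_3 to 1/(1 − a) = 1/(1 − 702) = -1/701. Expand this rational in ℤ_3: compute digits iteratively via d_i = x_i mod 3, x_{i+1} = (x_i − d_i)/3. The first 5 digits are (1, 0, 0, 2, 2).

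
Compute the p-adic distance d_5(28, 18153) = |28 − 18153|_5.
d_5(28, 18153) = 1/625

Step 1 — x − y = 28 − 18153 = -18125. Step 2 — v_5(-18125) = 4 (factor: -18125 = −(5^4 · 29); the sign does not affect v_p). Step 3 — |x − y|_5 = 5^{-4} = 1/625.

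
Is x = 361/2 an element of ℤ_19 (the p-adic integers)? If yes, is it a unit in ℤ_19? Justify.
x ∈ ℤ_19 but not a unit; v_19(x) = 2 > 0

ℤ_19 = {x ∈ ℚ_19 : v_19(x) ≥ 0} and ℤ_19^× = {x ∈ ℤ_19 : v_19(x) = 0}. Here v_19(361/2) = v_19(num) − v_19(den) = 2; compare against these criteria.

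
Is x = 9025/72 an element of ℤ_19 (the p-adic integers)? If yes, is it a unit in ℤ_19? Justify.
x ∈ ℤ_19 but not a unit; v_19(x) = 2 > 0

ℤ_19 = {x ∈ ℚ_19 : v_19(x) ≥ 0} and ℤ_19^× = {x ∈ ℤ_19 : v_19(x) = 0}. Here v_19(9025/72) = v_19(num) − v_19(den) = 2; compare against these criteria.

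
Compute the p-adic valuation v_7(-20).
v_7(-20) = 0

v_7(n) is the largest exponent k such that 7^k divides n. Factor out: -20 = -7^0 · 20. (Sign doesn't affect v_p.) So v_7(-20) = 0.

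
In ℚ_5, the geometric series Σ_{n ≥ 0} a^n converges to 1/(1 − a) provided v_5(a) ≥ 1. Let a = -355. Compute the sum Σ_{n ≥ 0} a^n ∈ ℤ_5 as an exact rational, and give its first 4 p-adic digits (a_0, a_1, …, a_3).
Σ a^n = 1/(1 − a) = 1/356;  first 4 digits = (1, 4, 1, 4)

v_5(a) = 1 ≥ 1, so the series converges in ℤ_5 to 1/(1 − a) = 1/(1 − (-355)) = 1/356. Expand this rational in ℤ_5: compute digits iteratively via d_i = x_i mod 5, x_{i+1} = (x_i − d_i)/5. The first 4 digits are (1, 4, 1, 4).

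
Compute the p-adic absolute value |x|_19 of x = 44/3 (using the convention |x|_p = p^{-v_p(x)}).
|44/3|_19 = 1

Step 1 — compute v_19(x) by factoring powers of 19 out of the numerator and denominator: v_19(44/3) = 0. Step 2 — apply |x|_p = p^{-v_p(x)} = 19^{0} = 1.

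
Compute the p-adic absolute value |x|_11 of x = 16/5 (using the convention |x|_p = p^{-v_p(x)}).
|16/5|_11 = 1

Step 1 — compute v_11(x) by factoring powers of 11 out of the numerator and denominator: v_11(16/5) = 0. Step 2 — apply |x|_p = p^{-v_p(x)} = 11^{0} = 1.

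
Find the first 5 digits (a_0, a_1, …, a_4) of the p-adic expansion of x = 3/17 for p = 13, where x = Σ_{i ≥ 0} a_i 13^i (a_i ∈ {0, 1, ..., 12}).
(a_0, …, a_4) = (4, 2, 9, 10, 3)

v_13(3/17) = 0 (numerator and denominator both coprime to 13), so x ∈ ℤ_13^×. Compute digits iteratively via a_i = x_i mod 13, x_{i+1} = (x_i − a_i)/13, with x_0 = x:
  x_0 = 3/17;  a_0 = 4;  x_1 = (x_0 − 4)/13 = -5/17
  x_1 = -5/17;  a_1 = 2;  x_2 = (x_1 − 2)/13 = -3/17
  x_2 = -3/17;  a_2 = 9;  x_3 = (x_2 − 9)/13 = -12/17
  x_3 = -12/17;  a_3 = 10;  x_4 = (x_3 − 10)/13 = -14/17
  x_4 = -14/17;  a_4 = 3;  x_5 = (x_4 − 3)/13 = -5/17
Digits: (4, 2, 9, 10, 3).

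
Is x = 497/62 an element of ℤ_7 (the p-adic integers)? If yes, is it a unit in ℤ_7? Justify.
x ∈ ℤ_7 but not a unit; v_7(x) = 1 > 0

ℤ_7 = {x ∈ ℚ_7 : v_7(x) ≥ 0} and ℤ_7^× = {x ∈ ℤ_7 : v_7(x) = 0}. Here v_7(497/62) = v_7(num) − v_7(den) = 1; compare against these criteria.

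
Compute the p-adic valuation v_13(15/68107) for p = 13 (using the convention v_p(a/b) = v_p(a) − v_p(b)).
v_13(15/68107) = -3

Factor powers of 13 from the numerator and denominator of the reduced fraction: 15 = 13^0 · 15 and 68107 = 13^3 · 31. Apply v_p(a/b) = v_p(a) − v_p(b): v_13(15/68107) = 0 − 3 = -3.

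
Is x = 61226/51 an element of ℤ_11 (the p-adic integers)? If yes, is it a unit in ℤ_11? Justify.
x ∈ ℤ_11 but not a unit; v_11(x) = 3 > 0

ℤ_11 = {x ∈ ℚ_11 : v_11(x) ≥ 0} and ℤ_11^× = {x ∈ ℤ_11 : v_11(x) = 0}. Here v_11(61226/51) = v_11(num) − v_11(den) = 3; compare against these criteria.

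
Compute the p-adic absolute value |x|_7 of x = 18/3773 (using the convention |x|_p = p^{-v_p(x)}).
|18/3773|_7 = 343

Step 1 — compute v_7(x) by factoring powers of 7 out of the numerator and denominator: v_7(18/3773) = -3. Step 2 — apply |x|_p = p^{-v_p(x)} = 7^{3} = 343.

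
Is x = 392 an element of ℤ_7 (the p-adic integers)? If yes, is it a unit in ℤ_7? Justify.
x ∈ ℤ_7 but not a unit; v_7(x) = 2 > 0

ℤ_7 = {x ∈ ℚ_7 : v_7(x) ≥ 0} and ℤ_7^× = {x ∈ ℤ_7 : v_7(x) = 0}. Here v_7(392) = v_7(num) − v_7(den) = 2; compare against these criteria.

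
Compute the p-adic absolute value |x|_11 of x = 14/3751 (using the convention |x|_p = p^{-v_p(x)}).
|14/3751|_11 = 121

Step 1 — compute v_11(x) by factoring powers of 11 out of the numerator and denominator: v_11(14/3751) = -2. Step 2 — apply |x|_p = p^{-v_p(x)} = 11^{2} = 121.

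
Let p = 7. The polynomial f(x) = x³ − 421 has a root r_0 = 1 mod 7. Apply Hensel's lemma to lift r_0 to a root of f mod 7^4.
r_3 = 778 (mod 2401)

Hensel: r_{i+1} = r_i − f(r_i)/f′(r_i) mod 7^{i+2}, where f′(x) = 3x². Iterate:
  r_0 = 1 (mod 7)
  r_1 = 43 (mod 49)
  r_2 = 92 (mod 343)
  r_3 = 778 (mod 2401)
Final: r = 778 with f(r) ≡ 0 mod 7^4.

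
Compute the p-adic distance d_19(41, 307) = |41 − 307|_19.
d_19(41, 307) = 1/19

Step 1 — x − y = 41 − 307 = -266. Step 2 — v_19(-266) = 1 (factor: -266 = −(19^1 · 14); the sign does not affect v_p). Step 3 — |x − y|_19 = 19^{-1} = 1/19.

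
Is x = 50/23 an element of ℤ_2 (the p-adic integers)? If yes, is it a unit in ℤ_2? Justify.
x ∈ ℤ_2 but not a unit; v_2(x) = 1 > 0

ℤ_2 = {x ∈ ℚ_2 : v_2(x) ≥ 0} and ℤ_2^× = {x ∈ ℤ_2 : v_2(x) = 0}. Here v_2(50/23) = v_2(num) − v_2(den) = 1; compare against these criteria.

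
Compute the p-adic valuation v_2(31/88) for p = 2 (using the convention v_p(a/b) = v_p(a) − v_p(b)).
v_2(31/88) = -3

Factor powers of 2 from the numerator and denominator of the reduced fraction: 31 = 2^0 · 31 and 88 = 2^3 · 11. Apply v_p(a/b) = v_p(a) − v_p(b): v_2(31/88) = 0 − 3 = -3.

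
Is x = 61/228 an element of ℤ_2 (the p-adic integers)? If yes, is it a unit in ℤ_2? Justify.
x ∉ ℤ_2 (v_2(x) = -2 < 0)

ℤ_2 = {x ∈ ℚ_2 : v_2(x) ≥ 0} and ℤ_2^× = {x ∈ ℤ_2 : v_2(x) = 0}. Here v_2(61/228) = v_2(num) − v_2(den) = -2; compare against these criteria.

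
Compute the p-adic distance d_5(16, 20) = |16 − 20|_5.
d_5(16, 20) = 1

Step 1 — x − y = 16 − 20 = -4. Step 2 — v_5(-4) = 0 (factor: -4 = −(5^0 · 4); the sign does not affect v_p). Step 3 — |x − y|_5 = 5^{0} = 1.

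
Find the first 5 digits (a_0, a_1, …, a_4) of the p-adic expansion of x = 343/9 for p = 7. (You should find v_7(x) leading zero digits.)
(a_0, …, a_4) = (0, 0, 0, 4, 1)

v_7(343/9) = 3, so a_0 = ... = a_2 = 0. Factor out: x = 7^3 · u with u = 1/9 a unit in ℤ_7. Expand u iteratively via a_{v+i} = u_i mod 7, u_{i+1} = (u_i − a_{v+i})/7:
  u_0 = 1/9;  a_3 = 4;  u_1 = (u_0 − 4)/7 = -5/9
  u_1 = -5/9;  a_4 = 1;  u_2 = (u_1 − 1)/7 = -2/9
Digits: (0, 0, 0, 4, 1).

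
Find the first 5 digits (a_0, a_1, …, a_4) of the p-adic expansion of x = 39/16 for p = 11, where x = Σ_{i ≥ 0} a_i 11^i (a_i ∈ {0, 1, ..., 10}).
(a_0, …, a_4) = (10, 0, 2, 6, 7)

v_11(39/16) = 0 (numerator and denominator both coprime to 11), so x ∈ ℤ_11^×. Compute digits iteratively via a_i = x_i mod 11, x_{i+1} = (x_i − a_i)/11, with x_0 = x:
  x_0 = 39/16;  a_0 = 10;  x_1 = (x_0 − 10)/11 = -11/16
  x_1 = -11/16;  a_1 = 0;  x_2 = (x_1 − 0)/11 = -1/16
  x_2 = -1/16;  a_2 = 2;  x_3 = (x_2 − 2)/11 = -3/16
  x_3 = -3/16;  a_3 = 6;  x_4 = (x_3 − 6)/11 = -9/16
  x_4 = -9/16;  a_4 = 7;  x_5 = (x_4 − 7)/11 = -11/16
Digits: (10, 0, 2, 6, 7).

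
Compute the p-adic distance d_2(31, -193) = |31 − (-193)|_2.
d_2(31, -193) = 1/32

Step 1 — x − y = 31 − (-193) = 224. Step 2 — v_2(224) = 5 (factor: 224 = (2^5 · 7); the sign does not affect v_p). Step 3 — |x − y|_2 = 2^{-5} = 1/32.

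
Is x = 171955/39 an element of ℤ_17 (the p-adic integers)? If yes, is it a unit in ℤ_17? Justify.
x ∈ ℤ_17 but not a unit; v_17(x) = 3 > 0

ℤ_17 = {x ∈ ℚ_17 : v_17(x) ≥ 0} and ℤ_17^× = {x ∈ ℤ_17 : v_17(x) = 0}. Here v_17(171955/39) = v_17(num) − v_17(den) = 3; compare against these criteria.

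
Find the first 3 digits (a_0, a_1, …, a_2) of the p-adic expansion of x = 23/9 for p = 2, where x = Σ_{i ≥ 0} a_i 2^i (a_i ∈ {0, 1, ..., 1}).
(a_0, …, a_2) = (1, 1, 1)

v_2(23/9) = 0 (numerator and denominator both coprime to 2), so x ∈ ℤ_2^×. Compute digits iteratively via a_i = x_i mod 2, x_{i+1} = (x_i − a_i)/2, with x_0 = x:
  x_0 = 23/9;  a_0 = 1;  x_1 = (x_0 − 1)/2 = 7/9
  x_1 = 7/9;  a_1 = 1;  x_2 = (x_1 − 1)/2 = -1/9
  x_2 = -1/9;  a_2 = 1;  x_3 = (x_2 − 1)/2 = -5/9
Digits: (1, 1, 1).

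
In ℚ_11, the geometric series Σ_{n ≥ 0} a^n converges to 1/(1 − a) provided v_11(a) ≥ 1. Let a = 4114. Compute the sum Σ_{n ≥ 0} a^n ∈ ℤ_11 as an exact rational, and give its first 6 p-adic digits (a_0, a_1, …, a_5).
Σ a^n = 1/(1 − a) = -1/4113;  first 6 digits = (1, 0, 1, 3, 1, 6)

v_11(a) = 2 ≥ 1, so the series converges in ℤ_11 to 1/(1 − a) = 1/(1 − 4114) = -1/4113. Expand this rational in ℤ_11: compute digits iteratively via d_i = x_i mod 11, x_{i+1} = (x_i − d_i)/11. The first 6 digits are (1, 0, 1, 3, 1, 6).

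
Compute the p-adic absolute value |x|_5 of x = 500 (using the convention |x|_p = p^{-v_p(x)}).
|500|_5 = 1/125

Step 1 — compute v_5(x) by factoring powers of 5 out of the numerator and denominator: v_5(500) = 3. Step 2 — apply |x|_p = p^{-v_p(x)} = 5^{-3} = 1/125.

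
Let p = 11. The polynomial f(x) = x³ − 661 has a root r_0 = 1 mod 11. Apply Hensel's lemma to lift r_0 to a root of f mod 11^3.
r_2 = 1068 (mod 1331)

Hensel: r_{i+1} = r_i − f(r_i)/f′(r_i) mod 11^{i+2}, where f′(x) = 3x². Iterate:
  r_0 = 1 (mod 11)
  r_1 = 100 (mod 121)
  r_2 = 1068 (mod 1331)
Final: r = 1068 with f(r) ≡ 0 mod 11^3.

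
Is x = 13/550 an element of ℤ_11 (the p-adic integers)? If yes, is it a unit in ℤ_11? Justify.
x ∉ ℤ_11 (v_11(x) = -1 < 0)

ℤ_11 = {x ∈ ℚ_11 : v_11(x) ≥ 0} and ℤ_11^× = {x ∈ ℤ_11 : v_11(x) = 0}. Here v_11(13/550) = v_11(num) − v_11(den) = -1; compare against these criteria.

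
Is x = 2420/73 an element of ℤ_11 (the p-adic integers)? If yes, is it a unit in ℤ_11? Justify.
x ∈ ℤ_11 but not a unit; v_11(x) = 2 > 0

ℤ_11 = {x ∈ ℚ_11 : v_11(x) ≥ 0} and ℤ_11^× = {x ∈ ℤ_11 : v_11(x) = 0}. Here v_11(2420/73) = v_11(num) − v_11(den) = 2; compare against these criteria.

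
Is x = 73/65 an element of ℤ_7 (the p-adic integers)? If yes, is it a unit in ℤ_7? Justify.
x ∈ ℤ_7^× (unit); v_7(x) = 0

ℤ_7 = {x ∈ ℚ_7 : v_7(x) ≥ 0} and ℤ_7^× = {x ∈ ℤ_7 : v_7(x) = 0}. Here v_7(73/65) = v_7(num) − v_7(den) = 0; compare against these criteria.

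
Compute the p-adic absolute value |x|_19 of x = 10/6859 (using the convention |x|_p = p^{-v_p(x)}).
|10/6859|_19 = 6859

Step 1 — compute v_19(x) by factoring powers of 19 out of the numerator and denominator: v_19(10/6859) = -3. Step 2 — apply |x|_p = p^{-v_p(x)} = 19^{3} = 6859.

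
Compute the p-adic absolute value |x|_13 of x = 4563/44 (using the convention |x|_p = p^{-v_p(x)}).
|4563/44|_13 = 1/169

Step 1 — compute v_13(x) by factoring powers of 13 out of the numerator and denominator: v_13(4563/44) = 2. Step 2 — apply |x|_p = p^{-v_p(x)} = 13^{-2} = 1/169.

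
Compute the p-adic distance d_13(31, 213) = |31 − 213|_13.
d_13(31, 213) = 1/13

Step 1 — x − y = 31 − 213 = -182. Step 2 — v_13(-182) = 1 (factor: -182 = −(13^1 · 14); the sign does not affect v_p). Step 3 — |x − y|_13 = 13^{-1} = 1/13.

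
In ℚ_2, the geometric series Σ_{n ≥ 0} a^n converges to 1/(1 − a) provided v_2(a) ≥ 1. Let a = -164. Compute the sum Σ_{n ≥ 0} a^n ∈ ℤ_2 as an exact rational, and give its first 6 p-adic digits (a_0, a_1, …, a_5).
Σ a^n = 1/(1 − a) = 1/165;  first 6 digits = (1, 0, 1, 1, 0, 1)

v_2(a) = 2 ≥ 1, so the series converges in ℤ_2 to 1/(1 − a) = 1/(1 − (-164)) = 1/165. Expand this rational in ℤ_2: compute digits iteratively via d_i = x_i mod 2, x_{i+1} = (x_i − d_i)/2. The first 6 digits are (1, 0, 1, 1, 0, 1).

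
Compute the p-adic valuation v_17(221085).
v_17(221085) = 3

v_17(n) is the largest exponent k such that 17^k divides n. Factor out: 221085 = 17^3 · 45. (Sign doesn't affect v_p.) So v_17(221085) = 3.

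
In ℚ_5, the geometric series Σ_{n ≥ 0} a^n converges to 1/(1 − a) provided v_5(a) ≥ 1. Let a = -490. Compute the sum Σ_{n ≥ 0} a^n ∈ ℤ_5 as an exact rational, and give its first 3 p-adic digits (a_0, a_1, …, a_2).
Σ a^n = 1/(1 − a) = 1/491;  first 3 digits = (1, 2, 4)

v_5(a) = 1 ≥ 1, so the series converges in ℤ_5 to 1/(1 − a) = 1/(1 − (-490)) = 1/491. Expand this rational in ℤ_5: compute digits iteratively via d_i = x_i mod 5, x_{i+1} = (x_i − d_i)/5. The first 3 digits are (1, 2, 4).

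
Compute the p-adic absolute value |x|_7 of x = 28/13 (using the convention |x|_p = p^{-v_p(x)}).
|28/13|_7 = 1/7

Step 1 — compute v_7(x) by factoring powers of 7 out of the numerator and denominator: v_7(28/13) = 1. Step 2 — apply |x|_p = p^{-v_p(x)} = 7^{-1} = 1/7.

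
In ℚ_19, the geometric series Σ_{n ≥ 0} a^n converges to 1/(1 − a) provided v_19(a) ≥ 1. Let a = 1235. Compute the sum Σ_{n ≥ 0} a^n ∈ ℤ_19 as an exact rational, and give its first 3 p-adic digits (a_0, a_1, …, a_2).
Σ a^n = 1/(1 − a) = -1/1234;  first 3 digits = (1, 8, 10)

v_19(a) = 1 ≥ 1, so the series converges in ℤ_19 to 1/(1 − a) = 1/(1 − 1235) = -1/1234. Expand this rational in ℤ_19: compute digits iteratively via d_i = x_i mod 19, x_{i+1} = (x_i − d_i)/19. The first 3 digits are (1, 8, 10).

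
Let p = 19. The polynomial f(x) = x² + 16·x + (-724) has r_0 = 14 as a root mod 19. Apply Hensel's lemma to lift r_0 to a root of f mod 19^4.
r_3 = 82132 (mod 130321)

Hensel: r_{i+1} = r_i − f(r_i)·(f′(r_i))^{-1} mod 19^{i+2}, f′(x) = 2x + 16. Iterate:
  r_0 = 14 (mod 19)
  r_1 = 185 (mod 361)
  r_2 = 6683 (mod 6859)
  r_3 = 82132 (mod 130321)
Final: r = 82132 satisfies f(r) ≡ 0 mod 19^4.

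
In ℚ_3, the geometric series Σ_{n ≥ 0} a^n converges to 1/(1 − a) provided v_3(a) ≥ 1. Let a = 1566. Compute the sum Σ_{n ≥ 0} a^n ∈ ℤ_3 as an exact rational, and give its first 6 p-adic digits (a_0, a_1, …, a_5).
Σ a^n = 1/(1 − a) = -1/1565;  first 6 digits = (1, 0, 0, 1, 1, 0)

v_3(a) = 3 ≥ 1, so the series converges in ℤ_3 to 1/(1 − a) = 1/(1 − 1566) = -1/1565. Expand this rational in ℤ_3: compute digits iteratively via d_i = x_i mod 3, x_{i+1} = (x_i − d_i)/3. The first 6 digits are (1, 0, 0, 1, 1, 0).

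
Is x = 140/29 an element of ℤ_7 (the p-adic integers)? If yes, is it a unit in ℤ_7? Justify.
x ∈ ℤ_7 but not a unit; v_7(x) = 1 > 0

ℤ_7 = {x ∈ ℚ_7 : v_7(x) ≥ 0} and ℤ_7^× = {x ∈ ℤ_7 : v_7(x) = 0}. Here v_7(140/29) = v_7(num) − v_7(den) = 1; compare against these criteria.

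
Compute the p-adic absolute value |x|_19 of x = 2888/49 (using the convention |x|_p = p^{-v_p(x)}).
|2888/49|_19 = 1/361

Step 1 — compute v_19(x) by factoring powers of 19 out of the numerator and denominator: v_19(2888/49) = 2. Step 2 — apply |x|_p = p^{-v_p(x)} = 19^{-2} = 1/361.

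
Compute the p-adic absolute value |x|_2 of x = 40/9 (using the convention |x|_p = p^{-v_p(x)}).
|40/9|_2 = 1/8

Step 1 — compute v_2(x) by factoring powers of 2 out of the numerator and denominator: v_2(40/9) = 3. Step 2 — apply |x|_p = p^{-v_p(x)} = 2^{-3} = 1/8.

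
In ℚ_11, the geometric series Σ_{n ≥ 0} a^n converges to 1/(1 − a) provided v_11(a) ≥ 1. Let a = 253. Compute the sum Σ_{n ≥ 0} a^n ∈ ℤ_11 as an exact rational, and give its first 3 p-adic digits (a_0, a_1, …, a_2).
Σ a^n = 1/(1 − a) = -1/252;  first 3 digits = (1, 1, 3)

v_11(a) = 1 ≥ 1, so the series converges in ℤ_11 to 1/(1 − a) = 1/(1 − 253) = -1/252. Expand this rational in ℤ_11: compute digits iteratively via d_i = x_i mod 11, x_{i+1} = (x_i − d_i)/11. The first 3 digits are (1, 1, 3).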